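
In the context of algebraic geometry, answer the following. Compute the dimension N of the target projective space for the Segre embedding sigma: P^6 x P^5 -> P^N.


The Segre embedding maps P^m x P^n into P^N via
all products of coordinates from each factor.
N = (m+1)(n+1) - 1
N = (6+1)(5+1) - 1
N = 7*6 - 1
N = 42 - 1 = 41

41


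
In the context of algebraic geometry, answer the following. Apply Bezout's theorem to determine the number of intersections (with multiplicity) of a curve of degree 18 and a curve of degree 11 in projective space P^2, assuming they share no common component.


Bezout's theorem states the intersection count equals the product of degrees.
Intersection count = 18 * 11 = 198

198


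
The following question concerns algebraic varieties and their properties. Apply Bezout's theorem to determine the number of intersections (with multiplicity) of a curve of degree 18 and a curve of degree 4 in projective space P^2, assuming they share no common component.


Bezout's theorem states the intersection count equals the product of degrees.
Intersection count = 18 * 4 = 72

72


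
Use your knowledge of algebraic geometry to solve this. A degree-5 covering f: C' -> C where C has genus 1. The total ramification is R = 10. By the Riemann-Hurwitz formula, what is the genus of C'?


Riemann-Hurwitz formula: 2g' - 2 = d(2g - 2) + R
Given: d = 5, g = 1, R = 10
2g' - 2 = 5*(2*1 - 2) + 10
2g' - 2 = 5*0 + 10
2g' - 2 = 0 + 10 = 10
2g' = 12
g' = 6

6


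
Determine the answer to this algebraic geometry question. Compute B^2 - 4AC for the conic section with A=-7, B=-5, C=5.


The discriminant of a conic Ax^2 + Bxy + Cy^2 + ... = 0 is B^2 - 4AC.
B^2 = (-5)^2 = 25
4AC = 4*(-7)*5 = -140
Discriminant = 25 + 140 = 165

165


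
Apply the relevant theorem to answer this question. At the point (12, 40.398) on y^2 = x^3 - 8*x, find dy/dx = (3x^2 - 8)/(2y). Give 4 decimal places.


Using implicit differentiation of y^2 = x^3 - 8*x:
2y * dy/dx = 3x^2 - 8
dy/dx = (3x^2 - 8)/(2y)
Numerator: 3*12^2 - 8 = 424
Denominator: 2*40.398 = 80.796
dy/dx = 424/80.796 = 5.2478

5.2478


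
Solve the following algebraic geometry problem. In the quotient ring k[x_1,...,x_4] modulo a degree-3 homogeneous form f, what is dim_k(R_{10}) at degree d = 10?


For R = k[x_1,...,x_n]/(f) with f homogeneous of degree e:
The Hilbert series is (1 - t^e)/(1 - t)^n.
So h(d) = C(d+n-1, n-1) - C(d-e+n-1, n-1) for d >= e.
With n=4, e=3, d=10:
C(10+4-1, 4-1) = C(13, 3) = 286
C(10-3+4-1, 4-1) = C(10, 3) = 120
h(10) = 286 - 120 = 166

166


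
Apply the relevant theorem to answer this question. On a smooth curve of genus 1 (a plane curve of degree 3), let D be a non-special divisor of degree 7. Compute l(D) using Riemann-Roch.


First, compute the genus of a smooth plane curve of degree 3:
g = (d-1)(d-2)/2 = (3-1)(3-2)/2 = 1
For a non-special divisor D (i.e., h^1(D) = 0), Riemann-Roch gives:
l(D) = deg(D) - g + 1
Since deg(D) = 7 >= 2g - 1 = 1, D is non-special.
l(D) = 7 - 1 + 1 = 7

7


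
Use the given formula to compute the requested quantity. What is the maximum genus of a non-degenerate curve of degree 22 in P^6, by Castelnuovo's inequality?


Castelnuovo's bound: write d - 1 = m(r-1) + epsilon with 0 <= epsilon < r-1.
d - 1 = 22 - 1 = 21
r - 1 = 6 - 1 = 5
21 = 4*5 + 1, so m = 4, epsilon = 1
pi(d, r) = m(m-1)(r-1)/2 + m*epsilon
= 4*3*5/2 + 4*1
= 60/2 + 4
= 30 + 4 = 34

34


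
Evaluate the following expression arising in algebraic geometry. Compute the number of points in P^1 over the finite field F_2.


P^1(F_2) has (q^(n+1) - 1)/(q - 1) points.
= 2^1 + 2^0
= 2 + 1
= 3

3


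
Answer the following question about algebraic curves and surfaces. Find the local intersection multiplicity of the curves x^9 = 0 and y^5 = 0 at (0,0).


The intersection multiplicity of V(x^a) and V(y^b) at the origin is:
I(O; V(x^9), V(y^5)) = dim_k(k[x,y]/(x^9, y^5))
A basis for k[x,y]/(x^9, y^5) is the set of monomials x^i * y^j
where 0 <= i < 9 and 0 <= j < 5.
The number of such monomials is 9 * 5 = 45

45


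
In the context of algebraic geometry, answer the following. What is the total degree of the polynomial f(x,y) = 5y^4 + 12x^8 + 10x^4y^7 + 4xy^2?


Examine each term for its total degree (sum of exponents).
  Term '5y^4' has total degree 0+4 = 4.
  Term '12x^8' has total degree 8+0 = 8.
  Term '10x^4y^7' has total degree 4+7 = 11.
  Term '4xy^2' has total degree 1+2 = 3.
The maximum total degree among all terms is 11.

11


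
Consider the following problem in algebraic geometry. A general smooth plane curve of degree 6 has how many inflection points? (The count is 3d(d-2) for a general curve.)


For a general smooth plane curve C of degree d, the inflection points are
the intersection of C with its Hessian curve, which has degree 3(d-2).
By Bezout, the total intersection number is d * 3(d-2) = 6 * 12 = 72.
For a general curve every flex is ordinary, so each contributes
multiplicity 1 to C·Hess(C), and the number of distinct inflection
points is 3d(d-2).
Inflection points = 3*6*(6-2) = 3*6*4 = 72

72


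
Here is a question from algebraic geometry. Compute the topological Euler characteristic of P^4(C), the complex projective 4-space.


The complex projective space P^4 has one cell in each even real dimension 0, 2, ..., 8.
The cohomology groups are H^{2k}(P^4) = Z for k = 0,...,4, and 0 otherwise.
Euler characteristic = sum of Betti numbers = 1 per even-dimensional cohomology group.
chi(P^4) = 4 + 1 = 5

5


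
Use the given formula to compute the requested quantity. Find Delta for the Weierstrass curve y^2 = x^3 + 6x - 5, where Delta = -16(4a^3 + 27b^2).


Compute each component:
4a^3 = 4*6^3 = 4*216 = 864
27b^2 = 27*(-5)^2 = 27*25 = 675
4a^3 + 27b^2 = 864 + 675 = 1539
Delta = -16*1539 = -24624

-24624


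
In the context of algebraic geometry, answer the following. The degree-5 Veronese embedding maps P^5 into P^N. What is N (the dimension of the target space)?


The Veronese embedding v_d: P^n -> P^N maps each point to all
degree-d monomials in n+1 homogeneous coordinates.
N = C(n+d, d) - 1
N = C(5+5, 5) - 1
N = C(10, 5) - 1
C(10, 5) = 252
N = 252 - 1 = 251

251


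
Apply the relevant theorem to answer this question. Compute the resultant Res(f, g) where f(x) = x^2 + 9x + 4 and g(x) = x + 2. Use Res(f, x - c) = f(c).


For Res(f, x - c), we evaluate f at x = c.
f(-2) = (-2)^2 + 9*(-2) + 4
= 4 - 18 + 4
= -14 + 4 = -10
Res(f, g) = -10

-10


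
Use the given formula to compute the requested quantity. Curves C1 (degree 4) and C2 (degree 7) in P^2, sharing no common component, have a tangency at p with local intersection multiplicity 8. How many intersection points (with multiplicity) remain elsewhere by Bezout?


By Bezout's theorem, the total intersection number is d1 * d2.
Total = 4 * 7 = 28
Intersection multiplicity at p = 8
Remaining intersections = 28 - 8 = 20

20


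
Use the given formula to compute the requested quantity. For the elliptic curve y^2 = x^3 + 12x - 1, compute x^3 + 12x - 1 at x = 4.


Compute x^3 + 12x - 1 at x = 4:
x^3 = 4^3 = 64
12*x = 12*4 = 48
Sum: 64 + 48 - 1 = 111

111


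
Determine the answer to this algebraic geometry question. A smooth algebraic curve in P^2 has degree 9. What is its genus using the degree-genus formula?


Using the genus formula for smooth plane curves:
g = (d-1)(d-2)/2
g = (9-1)(9-2)/2
g = 8*7/2
g = 56/2 = 28

28


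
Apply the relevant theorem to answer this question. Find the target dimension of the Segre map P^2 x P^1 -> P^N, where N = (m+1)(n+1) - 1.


The Segre embedding maps P^m x P^n into P^N via
all products of coordinates from each factor.
N = (m+1)(n+1) - 1
N = (2+1)(1+1) - 1
N = 3*2 - 1
N = 6 - 1 = 5

5


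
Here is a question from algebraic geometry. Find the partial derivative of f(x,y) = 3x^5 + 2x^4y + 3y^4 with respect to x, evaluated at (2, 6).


df/dx = 5*3*x^4 + 4*2*x^3*y
At (2,6): 5*3*2^4 + 4*2*2^3*6
= 240 + 384
= 624

624


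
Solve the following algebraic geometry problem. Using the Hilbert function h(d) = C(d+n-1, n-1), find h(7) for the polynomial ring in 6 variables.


The Hilbert function for the polynomial ring in 6 variables is:
h(d) = C(d+n-1, n-1)
h(7) = C(7+6-1, 6-1) = C(12, 5)
= 12! / (5! * 7!)
= 792

792


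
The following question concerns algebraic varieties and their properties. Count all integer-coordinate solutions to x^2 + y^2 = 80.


Systematically check integer values of x where x^2 <= 80.
For each valid x, check if 80 - x^2 is a perfect square.
x=4: 80 - 16 = 64, sqrt = 8 (valid)
x=8: 80 - 64 = 16, sqrt = 4 (valid)
Total integer solutions found: 8

8


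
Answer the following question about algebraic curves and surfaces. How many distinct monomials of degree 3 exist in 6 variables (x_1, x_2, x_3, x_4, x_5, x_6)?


The number of degree-3 monomials in 6 variables is C(d+n-1, n-1).
= C(3+6-1, 6-1) = C(8, 5)
= 56

56


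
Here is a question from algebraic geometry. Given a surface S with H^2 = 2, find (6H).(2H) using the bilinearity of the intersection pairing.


Using bilinearity of the intersection pairing on a surface S:
(aH).(bH) = ab * (H.H)
We have H^2 = 2.
D.E = (6H).(2H) = 6*2*2
= 12*2
= 24

24


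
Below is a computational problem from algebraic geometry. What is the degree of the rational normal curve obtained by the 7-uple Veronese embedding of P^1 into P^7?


The rational normal curve in P^7 is the image of P^1 under the 7-uple Veronese.
A general hyperplane in P^7 pulls back to a degree-7 form on P^1, which has 7 zeros,
so the curve meets a general hyperplane in 7 points. Degree = 7.

7


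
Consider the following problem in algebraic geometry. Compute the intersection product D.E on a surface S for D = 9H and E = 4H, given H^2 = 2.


Using bilinearity of the intersection pairing on a surface S:
(aH).(bH) = ab * (H.H)
We have H^2 = 2.
D.E = (9H).(4H) = 9*4*2
= 36*2
= 72

72


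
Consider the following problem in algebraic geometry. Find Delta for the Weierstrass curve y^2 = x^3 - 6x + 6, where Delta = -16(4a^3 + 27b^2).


Compute each component:
4a^3 = 4*(-6)^3 = 4*(-216) = -864
27b^2 = 27*6^2 = 27*36 = 972
4a^3 + 27b^2 = -864 + 972 = 108
Delta = -16*108 = -1728

-1728


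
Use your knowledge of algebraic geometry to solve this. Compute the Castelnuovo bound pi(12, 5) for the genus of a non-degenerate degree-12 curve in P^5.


Castelnuovo's bound: write d - 1 = m(r-1) + epsilon with 0 <= epsilon < r-1.
d - 1 = 12 - 1 = 11
r - 1 = 5 - 1 = 4
11 = 2*4 + 3, so m = 2, epsilon = 3
pi(d, r) = m(m-1)(r-1)/2 + m*epsilon
= 2*1*4/2 + 2*3
= 8/2 + 6
= 4 + 6 = 10

10


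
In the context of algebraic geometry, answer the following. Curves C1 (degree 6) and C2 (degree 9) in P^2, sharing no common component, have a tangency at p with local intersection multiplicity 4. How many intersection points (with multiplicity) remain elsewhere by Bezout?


By Bezout's theorem, the total intersection number is d1 * d2.
Total = 6 * 9 = 54
Intersection multiplicity at p = 4
Remaining intersections = 54 - 4 = 50

50


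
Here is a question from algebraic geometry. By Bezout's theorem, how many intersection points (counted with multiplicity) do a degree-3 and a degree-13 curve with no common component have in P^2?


Bezout's theorem states the intersection count equals the product of degrees.
Intersection count = 3 * 13 = 39

39


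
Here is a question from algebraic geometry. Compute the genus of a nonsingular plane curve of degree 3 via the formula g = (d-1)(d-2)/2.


Using the genus formula for smooth plane curves:
g = (d-1)(d-2)/2
g = (3-1)(3-2)/2
g = 2*1/2
g = 2/2 = 1

1


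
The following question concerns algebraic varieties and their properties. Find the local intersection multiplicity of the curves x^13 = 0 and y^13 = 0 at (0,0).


The intersection multiplicity of V(x^a) and V(y^b) at the origin is:
I(O; V(x^13), V(y^13)) = dim_k(k[x,y]/(x^13, y^13))
A basis for k[x,y]/(x^13, y^13) is the set of monomials x^i * y^j
where 0 <= i < 13 and 0 <= j < 13.
The number of such monomials is 13 * 13 = 169

169


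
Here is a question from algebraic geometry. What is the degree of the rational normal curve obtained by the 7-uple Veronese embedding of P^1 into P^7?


The rational normal curve in P^7 is the image of P^1 under the 7-uple Veronese.
A general hyperplane in P^7 pulls back to a degree-7 form on P^1, which has 7 zeros,
so the curve meets a general hyperplane in 7 points. Degree = 7.

7


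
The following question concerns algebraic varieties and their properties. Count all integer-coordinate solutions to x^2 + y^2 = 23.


Systematically check integer values of x where x^2 <= 23.
For each valid x, check if 23 - x^2 is a perfect square.
Total integer solutions found: 0

0


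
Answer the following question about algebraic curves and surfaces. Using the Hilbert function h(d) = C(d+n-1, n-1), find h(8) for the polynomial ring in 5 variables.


The Hilbert function for the polynomial ring in 5 variables is:
h(d) = C(d+n-1, n-1)
h(8) = C(8+5-1, 5-1) = C(12, 4)
= 12! / (4! * 8!)
= 495

495


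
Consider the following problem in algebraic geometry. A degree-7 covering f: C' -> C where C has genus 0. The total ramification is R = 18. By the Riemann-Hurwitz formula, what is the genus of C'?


Riemann-Hurwitz formula: 2g' - 2 = d(2g - 2) + R
Given: d = 7, g = 0, R = 18
2g' - 2 = 7*(2*0 - 2) + 18
2g' - 2 = 7*(-2) + 18
2g' - 2 = -14 + 18 = 4
2g' = 6
g' = 3

3


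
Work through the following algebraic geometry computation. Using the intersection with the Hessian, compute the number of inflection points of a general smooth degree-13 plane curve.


For a general smooth plane curve C of degree d, the inflection points are
the intersection of C with its Hessian curve, which has degree 3(d-2).
By Bezout, the total intersection number is d * 3(d-2) = 13 * 33 = 429.
For a general curve every flex is ordinary, so each contributes
multiplicity 1 to C·Hess(C), and the number of distinct inflection
points is 3d(d-2).
Inflection points = 3*13*(13-2) = 3*13*11 = 429

429


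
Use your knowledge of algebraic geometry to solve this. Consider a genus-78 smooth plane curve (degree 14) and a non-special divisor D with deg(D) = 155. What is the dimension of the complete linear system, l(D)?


First, compute the genus of a smooth plane curve of degree 14:
g = (d-1)(d-2)/2 = (14-1)(14-2)/2 = 78
For a non-special divisor D (i.e., h^1(D) = 0), Riemann-Roch gives:
l(D) = deg(D) - g + 1
Since deg(D) = 155 >= 2g - 1 = 155, D is non-special.
l(D) = 155 - 78 + 1 = 78

78


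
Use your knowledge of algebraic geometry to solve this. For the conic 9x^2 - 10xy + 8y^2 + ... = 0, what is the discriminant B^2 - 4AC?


The discriminant of a conic Ax^2 + Bxy + Cy^2 + ... = 0 is B^2 - 4AC.
B^2 = (-10)^2 = 100
4AC = 4*9*8 = 288
Discriminant = 100 - 288 = -188

-188


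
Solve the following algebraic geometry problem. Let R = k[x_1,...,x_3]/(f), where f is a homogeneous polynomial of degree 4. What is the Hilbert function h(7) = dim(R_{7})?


For R = k[x_1,...,x_n]/(f) with f homogeneous of degree e:
The Hilbert series is (1 - t^e)/(1 - t)^n.
So h(d) = C(d+n-1, n-1) - C(d-e+n-1, n-1) for d >= e.
With n=3, e=4, d=7:
C(7+3-1, 3-1) = C(9, 2) = 36
C(7-4+3-1, 3-1) = C(5, 2) = 10
h(7) = 36 - 10 = 26

26


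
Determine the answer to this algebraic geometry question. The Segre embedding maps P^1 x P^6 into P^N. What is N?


The Segre embedding maps P^m x P^n into P^N via
all products of coordinates from each factor.
N = (m+1)(n+1) - 1
N = (1+1)(6+1) - 1
N = 2*7 - 1
N = 14 - 1 = 13

13


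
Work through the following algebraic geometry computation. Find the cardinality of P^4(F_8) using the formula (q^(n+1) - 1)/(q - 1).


P^4(F_8) has (q^(n+1) - 1)/(q - 1) points.
= 8^4 + 8^3 + 8^2 + 8^1 + 8^0
= 4096 + 512 + 64 + 8 + 1
= 4681

4681


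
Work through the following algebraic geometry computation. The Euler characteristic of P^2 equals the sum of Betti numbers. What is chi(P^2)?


The complex projective space P^2 has one cell in each even real dimension 0, 2, ..., 4.
The cohomology groups are H^{2k}(P^2) = Z for k = 0,...,2, and 0 otherwise.
Euler characteristic = sum of Betti numbers = 1 per even-dimensional cohomology group.
chi(P^2) = 2 + 1 = 3

3


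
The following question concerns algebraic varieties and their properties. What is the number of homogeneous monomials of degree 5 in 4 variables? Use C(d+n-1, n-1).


The number of degree-5 monomials in 4 variables is C(d+n-1, n-1).
= C(5+4-1, 4-1) = C(8, 3)
= 56

56


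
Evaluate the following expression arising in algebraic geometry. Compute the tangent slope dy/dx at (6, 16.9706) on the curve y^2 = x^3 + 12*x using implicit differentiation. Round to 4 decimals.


Using implicit differentiation of y^2 = x^3 + 12*x:
2y * dy/dx = 3x^2 + 12
dy/dx = (3x^2 + 12)/(2y)
Numerator: 3*6^2 + 12 = 120
Denominator: 2*16.9706 = 33.9412
dy/dx = 120/33.9412 = 3.5355

3.5355


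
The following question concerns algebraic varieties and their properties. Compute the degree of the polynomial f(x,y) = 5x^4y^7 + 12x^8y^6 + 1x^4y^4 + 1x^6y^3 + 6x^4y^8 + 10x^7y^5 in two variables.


Examine each term for its total degree (sum of exponents).
  Term '5x^4y^7' has total degree 4+7 = 11.
  Term '12x^8y^6' has total degree 8+6 = 14.
  Term '1x^4y^4' has total degree 4+4 = 8.
  Term '1x^6y^3' has total degree 6+3 = 9.
  Term '6x^4y^8' has total degree 4+8 = 12.
  Term '10x^7y^5' has total degree 7+5 = 12.
The maximum total degree among all terms is 14.

14


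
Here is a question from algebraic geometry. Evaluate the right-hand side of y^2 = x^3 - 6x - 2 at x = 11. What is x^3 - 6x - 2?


Compute x^3 - 6x - 2 at x = 11:
x^3 = 11^3 = 1331
(-6)*x = (-6)*11 = -66
Sum: 1331 - 66 - 2 = 1263

1263


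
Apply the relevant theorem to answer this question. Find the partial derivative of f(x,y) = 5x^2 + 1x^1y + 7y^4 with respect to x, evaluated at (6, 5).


df/dx = 2*5*x^1 + 1*1*x^0*y
At (6,5): 2*5*6^1 + 1*1*6^0*5
= 60 + 5
= 65

65


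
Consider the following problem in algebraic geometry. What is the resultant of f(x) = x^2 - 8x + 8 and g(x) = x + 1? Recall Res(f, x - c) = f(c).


For Res(f, x - c), we evaluate f at x = c.
f(-1) = (-1)^2 - 8*(-1) + 8
= 1 + 8 + 8
= 9 + 8 = 17
Res(f, g) = 17

17


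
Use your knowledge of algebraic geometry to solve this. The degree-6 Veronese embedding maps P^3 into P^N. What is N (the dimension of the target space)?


The Veronese embedding v_d: P^n -> P^N maps each point to all
degree-d monomials in n+1 homogeneous coordinates.
N = C(n+d, d) - 1
N = C(3+6, 6) - 1
N = C(9, 6) - 1
C(9, 6) = 84
N = 84 - 1 = 83

83


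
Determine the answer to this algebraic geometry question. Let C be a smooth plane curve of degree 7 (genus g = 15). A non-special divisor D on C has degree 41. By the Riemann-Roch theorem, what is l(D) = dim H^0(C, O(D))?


First, compute the genus of a smooth plane curve of degree 7:
g = (d-1)(d-2)/2 = (7-1)(7-2)/2 = 15
For a non-special divisor D (i.e., h^1(D) = 0), Riemann-Roch gives:
l(D) = deg(D) - g + 1
Since deg(D) = 41 >= 2g - 1 = 29, D is non-special.
l(D) = 41 - 15 + 1 = 27

27


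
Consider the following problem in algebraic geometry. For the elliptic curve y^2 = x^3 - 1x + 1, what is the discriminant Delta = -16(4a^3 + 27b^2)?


Compute each component:
4a^3 = 4*(-1)^3 = 4*(-1) = -4
27b^2 = 27*1^2 = 27*1 = 27
4a^3 + 27b^2 = -4 + 27 = 23
Delta = -16*23 = -368

-368


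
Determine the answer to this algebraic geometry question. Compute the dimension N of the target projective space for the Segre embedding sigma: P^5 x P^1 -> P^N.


The Segre embedding maps P^m x P^n into P^N via
all products of coordinates from each factor.
N = (m+1)(n+1) - 1
N = (5+1)(1+1) - 1
N = 6*2 - 1
N = 12 - 1 = 11

11


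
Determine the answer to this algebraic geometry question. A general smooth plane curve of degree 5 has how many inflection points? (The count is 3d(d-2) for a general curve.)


For a general smooth plane curve C of degree d, the inflection points are
the intersection of C with its Hessian curve, which has degree 3(d-2).
By Bezout, the total intersection number is d * 3(d-2) = 5 * 9 = 45.
For a general curve every flex is ordinary, so each contributes
multiplicity 1 to C·Hess(C), and the number of distinct inflection
points is 3d(d-2).
Inflection points = 3*5*(5-2) = 3*5*3 = 45

45


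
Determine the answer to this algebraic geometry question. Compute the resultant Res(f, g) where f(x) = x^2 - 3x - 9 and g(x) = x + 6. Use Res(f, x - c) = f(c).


For Res(f, x - c), we evaluate f at x = c.
f(-6) = (-6)^2 - 3*(-6) - 9
= 36 + 18 - 9
= 54 - 9 = 45
Res(f, g) = 45

45


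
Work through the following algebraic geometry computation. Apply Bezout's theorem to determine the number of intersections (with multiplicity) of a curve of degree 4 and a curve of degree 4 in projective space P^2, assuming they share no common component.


Bezout's theorem states the intersection count equals the product of degrees.
Intersection count = 4 * 4 = 16

16


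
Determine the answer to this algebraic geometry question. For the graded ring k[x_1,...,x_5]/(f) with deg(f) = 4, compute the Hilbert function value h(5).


For R = k[x_1,...,x_n]/(f) with f homogeneous of degree e:
The Hilbert series is (1 - t^e)/(1 - t)^n.
So h(d) = C(d+n-1, n-1) - C(d-e+n-1, n-1) for d >= e.
With n=5, e=4, d=5:
C(5+5-1, 5-1) = C(9, 4) = 126
C(5-4+5-1, 5-1) = C(5, 4) = 5
h(5) = 126 - 5 = 121

121


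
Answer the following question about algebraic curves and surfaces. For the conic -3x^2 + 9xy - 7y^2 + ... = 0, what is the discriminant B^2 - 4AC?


The discriminant of a conic Ax^2 + Bxy + Cy^2 + ... = 0 is B^2 - 4AC.
B^2 = 9^2 = 81
4AC = 4*(-3)*(-7) = 84
Discriminant = 81 - 84 = -3

-3


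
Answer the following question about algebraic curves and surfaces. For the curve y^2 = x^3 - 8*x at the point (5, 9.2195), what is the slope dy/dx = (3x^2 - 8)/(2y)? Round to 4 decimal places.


Using implicit differentiation of y^2 = x^3 - 8*x:
2y * dy/dx = 3x^2 - 8
dy/dx = (3x^2 - 8)/(2y)
Numerator: 3*5^2 - 8 = 67
Denominator: 2*9.2195 = 18.439
dy/dx = 67/18.439 = 3.6336

3.6336


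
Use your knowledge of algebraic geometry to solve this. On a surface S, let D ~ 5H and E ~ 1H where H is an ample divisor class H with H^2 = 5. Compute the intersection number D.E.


Using bilinearity of the intersection pairing on a surface S:
(aH).(bH) = ab * (H.H)
We have H^2 = 5.
D.E = (5H).(1H) = 5*1*5
= 5*5
= 25

25


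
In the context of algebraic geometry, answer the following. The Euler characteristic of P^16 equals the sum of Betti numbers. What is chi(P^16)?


The complex projective space P^16 has one cell in each even real dimension 0, 2, ..., 32.
The cohomology groups are H^{2k}(P^16) = Z for k = 0,...,16, and 0 otherwise.
Euler characteristic = sum of Betti numbers = 1 per even-dimensional cohomology group.
chi(P^16) = 16 + 1 = 17

17


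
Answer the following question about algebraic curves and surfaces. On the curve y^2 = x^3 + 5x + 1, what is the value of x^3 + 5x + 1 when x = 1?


Compute x^3 + 5x + 1 at x = 1:
x^3 = 1^3 = 1
5*x = 5*1 = 5
Sum: 1 + 5 + 1 = 7

7


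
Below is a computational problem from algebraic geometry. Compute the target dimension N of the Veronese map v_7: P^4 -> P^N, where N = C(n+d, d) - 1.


The Veronese embedding v_d: P^n -> P^N maps each point to all
degree-d monomials in n+1 homogeneous coordinates.
N = C(n+d, d) - 1
N = C(4+7, 7) - 1
N = C(11, 7) - 1
C(11, 7) = 330
N = 330 - 1 = 329

329


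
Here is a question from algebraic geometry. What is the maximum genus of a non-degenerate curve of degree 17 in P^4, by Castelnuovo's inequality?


Castelnuovo's bound: write d - 1 = m(r-1) + epsilon with 0 <= epsilon < r-1.
d - 1 = 17 - 1 = 16
r - 1 = 4 - 1 = 3
16 = 5*3 + 1, so m = 5, epsilon = 1
pi(d, r) = m(m-1)(r-1)/2 + m*epsilon
= 5*4*3/2 + 5*1
= 60/2 + 5
= 30 + 5 = 35

35


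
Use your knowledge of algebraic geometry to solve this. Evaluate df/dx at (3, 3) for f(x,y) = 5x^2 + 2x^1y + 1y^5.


df/dx = 2*5*x^1 + 1*2*x^0*y
At (3,3): 2*5*3^1 + 1*2*3^0*3
= 30 + 6
= 36

36


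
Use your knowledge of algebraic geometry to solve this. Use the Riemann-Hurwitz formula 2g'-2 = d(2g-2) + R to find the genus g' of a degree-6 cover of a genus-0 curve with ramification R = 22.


Riemann-Hurwitz formula: 2g' - 2 = d(2g - 2) + R
Given: d = 6, g = 0, R = 22
2g' - 2 = 6*(2*0 - 2) + 22
2g' - 2 = 6*(-2) + 22
2g' - 2 = -12 + 22 = 10
2g' = 12
g' = 6

6


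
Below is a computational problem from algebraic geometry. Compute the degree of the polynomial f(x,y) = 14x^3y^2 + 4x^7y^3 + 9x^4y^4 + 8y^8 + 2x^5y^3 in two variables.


Examine each term for its total degree (sum of exponents).
  Term '14x^3y^2' has total degree 3+2 = 5.
  Term '4x^7y^3' has total degree 7+3 = 10.
  Term '9x^4y^4' has total degree 4+4 = 8.
  Term '8y^8' has total degree 0+8 = 8.
  Term '2x^5y^3' has total degree 5+3 = 8.
The maximum total degree among all terms is 10.

10


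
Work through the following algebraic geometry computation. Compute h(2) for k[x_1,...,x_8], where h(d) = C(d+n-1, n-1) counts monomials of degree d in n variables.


The Hilbert function for the polynomial ring in 8 variables is:
h(d) = C(d+n-1, n-1)
h(2) = C(2+8-1, 8-1) = C(9, 7)
= 9! / (7! * 2!)
= 36

36


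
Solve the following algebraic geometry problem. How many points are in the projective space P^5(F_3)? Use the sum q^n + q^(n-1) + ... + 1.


P^5(F_3) has (q^(n+1) - 1)/(q - 1) points.
= 3^5 + 3^4 + 3^3 + 3^2 + 3^1 + 3^0
= 243 + 81 + 27 + 9 + 3 + 1
= 364

364


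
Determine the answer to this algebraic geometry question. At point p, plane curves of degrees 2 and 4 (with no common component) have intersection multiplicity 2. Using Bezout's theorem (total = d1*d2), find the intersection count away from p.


By Bezout's theorem, the total intersection number is d1 * d2.
Total = 2 * 4 = 8
Intersection multiplicity at p = 2
Remaining intersections = 8 - 2 = 6

6


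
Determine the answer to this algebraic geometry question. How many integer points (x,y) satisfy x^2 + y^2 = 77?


Systematically check integer values of x where x^2 <= 77.
For each valid x, check if 77 - x^2 is a perfect square.
Total integer solutions found: 0

0


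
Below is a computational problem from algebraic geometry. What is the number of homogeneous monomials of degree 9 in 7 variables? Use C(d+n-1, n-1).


The number of degree-9 monomials in 7 variables is C(d+n-1, n-1).
= C(9+7-1, 7-1) = C(15, 6)
= 5005

5005


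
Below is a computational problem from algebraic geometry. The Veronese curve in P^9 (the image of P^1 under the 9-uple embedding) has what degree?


The rational normal curve in P^9 is the image of P^1 under the 9-uple Veronese.
A general hyperplane in P^9 pulls back to a degree-9 form on P^1, which has 9 zeros,
so the curve meets a general hyperplane in 9 points. Degree = 9.

9


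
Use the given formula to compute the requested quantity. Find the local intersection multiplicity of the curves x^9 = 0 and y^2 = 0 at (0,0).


The intersection multiplicity of V(x^a) and V(y^b) at the origin is:
I(O; V(x^9), V(y^2)) = dim_k(k[x,y]/(x^9, y^2))
A basis for k[x,y]/(x^9, y^2) is the set of monomials x^i * y^j
where 0 <= i < 9 and 0 <= j < 2.
The number of such monomials is 9 * 2 = 18

18


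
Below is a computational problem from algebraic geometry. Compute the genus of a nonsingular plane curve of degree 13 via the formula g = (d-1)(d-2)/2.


Using the genus formula for smooth plane curves:
g = (d-1)(d-2)/2
g = (13-1)(13-2)/2
g = 12*11/2
g = 132/2 = 66

66


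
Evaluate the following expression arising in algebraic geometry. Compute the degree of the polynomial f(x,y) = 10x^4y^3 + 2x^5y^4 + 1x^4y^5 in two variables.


Examine each term for its total degree (sum of exponents).
  Term '10x^4y^3' has total degree 4+3 = 7.
  Term '2x^5y^4' has total degree 5+4 = 9.
  Term '1x^4y^5' has total degree 4+5 = 9.
The maximum total degree among all terms is 9.

9


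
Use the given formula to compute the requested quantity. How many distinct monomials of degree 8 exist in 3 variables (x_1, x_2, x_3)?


The number of degree-8 monomials in 3 variables is C(d+n-1, n-1).
= C(8+3-1, 3-1) = C(10, 2)
= 45

45


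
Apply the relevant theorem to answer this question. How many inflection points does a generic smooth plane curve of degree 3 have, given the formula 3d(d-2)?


For a general smooth plane curve C of degree d, the inflection points are
the intersection of C with its Hessian curve, which has degree 3(d-2).
By Bezout, the total intersection number is d * 3(d-2) = 3 * 3 = 9.
For a general curve every flex is ordinary, so each contributes
multiplicity 1 to C·Hess(C), and the number of distinct inflection
points is 3d(d-2).
Inflection points = 3*3*(3-2) = 3*3*1 = 9

9


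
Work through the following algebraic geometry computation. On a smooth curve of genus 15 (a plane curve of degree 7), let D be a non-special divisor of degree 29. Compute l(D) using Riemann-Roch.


First, compute the genus of a smooth plane curve of degree 7:
g = (d-1)(d-2)/2 = (7-1)(7-2)/2 = 15
For a non-special divisor D (i.e., h^1(D) = 0), Riemann-Roch gives:
l(D) = deg(D) - g + 1
Since deg(D) = 29 >= 2g - 1 = 29, D is non-special.
l(D) = 29 - 15 + 1 = 15

15


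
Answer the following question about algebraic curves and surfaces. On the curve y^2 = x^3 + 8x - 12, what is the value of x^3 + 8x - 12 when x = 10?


Compute x^3 + 8x - 12 at x = 10:
x^3 = 10^3 = 1000
8*x = 8*10 = 80
Sum: 1000 + 80 - 12 = 1068

1068


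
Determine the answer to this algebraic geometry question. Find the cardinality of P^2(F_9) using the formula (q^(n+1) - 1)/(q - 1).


P^2(F_9) has (q^(n+1) - 1)/(q - 1) points.
= 9^2 + 9^1 + 9^0
= 81 + 9 + 1
= 91

91


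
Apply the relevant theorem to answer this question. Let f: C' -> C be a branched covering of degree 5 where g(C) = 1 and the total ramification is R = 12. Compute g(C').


Riemann-Hurwitz formula: 2g' - 2 = d(2g - 2) + R
Given: d = 5, g = 1, R = 12
2g' - 2 = 5*(2*1 - 2) + 12
2g' - 2 = 5*0 + 12
2g' - 2 = 0 + 12 = 12
2g' = 14
g' = 7

7


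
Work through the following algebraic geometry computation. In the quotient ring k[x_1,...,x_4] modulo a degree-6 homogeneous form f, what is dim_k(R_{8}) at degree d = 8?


For R = k[x_1,...,x_n]/(f) with f homogeneous of degree e:
The Hilbert series is (1 - t^e)/(1 - t)^n.
So h(d) = C(d+n-1, n-1) - C(d-e+n-1, n-1) for d >= e.
With n=4, e=6, d=8:
C(8+4-1, 4-1) = C(11, 3) = 165
C(8-6+4-1, 4-1) = C(5, 3) = 10
h(8) = 165 - 10 = 155

155


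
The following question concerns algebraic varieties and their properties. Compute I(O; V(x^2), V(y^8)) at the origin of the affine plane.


The intersection multiplicity of V(x^a) and V(y^b) at the origin is:
I(O; V(x^2), V(y^8)) = dim_k(k[x,y]/(x^2, y^8))
A basis for k[x,y]/(x^2, y^8) is the set of monomials x^i * y^j
where 0 <= i < 2 and 0 <= j < 8.
The number of such monomials is 2 * 8 = 16

16


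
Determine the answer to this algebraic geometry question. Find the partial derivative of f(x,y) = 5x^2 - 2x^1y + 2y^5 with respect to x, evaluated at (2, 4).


df/dx = 2*5*x^1 + 1*(-2)*x^0*y
At (2,4): 2*5*2^1 + 1*(-2)*2^0*4
= 20 - 8
= 12

12


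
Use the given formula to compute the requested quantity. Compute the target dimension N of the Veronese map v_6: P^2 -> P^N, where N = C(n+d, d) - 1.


The Veronese embedding v_d: P^n -> P^N maps each point to all
degree-d monomials in n+1 homogeneous coordinates.
N = C(n+d, d) - 1
N = C(2+6, 6) - 1
N = C(8, 6) - 1
C(8, 6) = 28
N = 28 - 1 = 27

27


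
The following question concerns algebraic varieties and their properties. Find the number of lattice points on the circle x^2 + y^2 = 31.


Systematically check integer values of x where x^2 <= 31.
For each valid x, check if 31 - x^2 is a perfect square.
Total integer solutions found: 0

0


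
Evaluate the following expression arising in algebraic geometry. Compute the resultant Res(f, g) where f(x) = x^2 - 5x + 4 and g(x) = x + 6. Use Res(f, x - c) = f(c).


For Res(f, x - c), we evaluate f at x = c.
f(-6) = (-6)^2 - 5*(-6) + 4
= 36 + 30 + 4
= 66 + 4 = 70
Res(f, g) = 70

70


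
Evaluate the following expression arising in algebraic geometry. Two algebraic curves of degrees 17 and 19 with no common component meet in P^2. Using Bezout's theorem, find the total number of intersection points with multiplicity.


Bezout's theorem states the intersection count equals the product of degrees.
Intersection count = 17 * 19 = 323

323


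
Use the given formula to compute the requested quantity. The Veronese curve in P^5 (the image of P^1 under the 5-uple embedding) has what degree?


The rational normal curve in P^5 is the image of P^1 under the 5-uple Veronese.
A general hyperplane in P^5 pulls back to a degree-5 form on P^1, which has 5 zeros,
so the curve meets a general hyperplane in 5 points. Degree = 5.

5


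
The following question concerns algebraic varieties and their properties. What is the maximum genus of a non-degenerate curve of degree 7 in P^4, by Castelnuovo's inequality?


Castelnuovo's bound: write d - 1 = m(r-1) + epsilon with 0 <= epsilon < r-1.
d - 1 = 7 - 1 = 6
r - 1 = 4 - 1 = 3
6 = 2*3 + 0, so m = 2, epsilon = 0
pi(d, r) = m(m-1)(r-1)/2 + m*epsilon
= 2*1*3/2 + 2*0
= 6/2 + 0
= 3 + 0 = 3

3


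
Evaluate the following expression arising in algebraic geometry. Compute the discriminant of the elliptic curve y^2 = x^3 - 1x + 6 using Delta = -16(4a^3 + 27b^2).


Compute each component:
4a^3 = 4*(-1)^3 = 4*(-1) = -4
27b^2 = 27*6^2 = 27*36 = 972
4a^3 + 27b^2 = -4 + 972 = 968
Delta = -16*968 = -15488

-15488


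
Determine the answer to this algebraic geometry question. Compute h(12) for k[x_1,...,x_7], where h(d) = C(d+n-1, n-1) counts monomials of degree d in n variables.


The Hilbert function for the polynomial ring in 7 variables is:
h(d) = C(d+n-1, n-1)
h(12) = C(12+7-1, 7-1) = C(18, 6)
= 18! / (6! * 12!)
= 18564

18564


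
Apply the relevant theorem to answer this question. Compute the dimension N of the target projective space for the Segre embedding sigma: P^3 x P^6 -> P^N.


The Segre embedding maps P^m x P^n into P^N via
all products of coordinates from each factor.
N = (m+1)(n+1) - 1
N = (3+1)(6+1) - 1
N = 4*7 - 1
N = 28 - 1 = 27

27


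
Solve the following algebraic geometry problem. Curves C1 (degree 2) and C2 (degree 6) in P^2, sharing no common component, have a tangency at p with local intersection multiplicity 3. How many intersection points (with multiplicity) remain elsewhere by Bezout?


By Bezout's theorem, the total intersection number is d1 * d2.
Total = 2 * 6 = 12
Intersection multiplicity at p = 3
Remaining intersections = 12 - 3 = 9

9


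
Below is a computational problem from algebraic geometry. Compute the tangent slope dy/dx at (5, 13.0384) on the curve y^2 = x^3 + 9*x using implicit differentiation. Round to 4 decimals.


Using implicit differentiation of y^2 = x^3 + 9*x:
2y * dy/dx = 3x^2 + 9
dy/dx = (3x^2 + 9)/(2y)
Numerator: 3*5^2 + 9 = 84
Denominator: 2*13.0384 = 26.0768
dy/dx = 84/26.0768 = 3.2213

3.2213


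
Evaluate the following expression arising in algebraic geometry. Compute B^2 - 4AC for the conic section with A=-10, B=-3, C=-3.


The discriminant of a conic Ax^2 + Bxy + Cy^2 + ... = 0 is B^2 - 4AC.
B^2 = (-3)^2 = 9
4AC = 4*(-10)*(-3) = 120
Discriminant = 9 - 120 = -111

-111


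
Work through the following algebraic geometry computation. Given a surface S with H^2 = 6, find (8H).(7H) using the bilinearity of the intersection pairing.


Using bilinearity of the intersection pairing on a surface S:
(aH).(bH) = ab * (H.H)
We have H^2 = 6.
D.E = (8H).(7H) = 8*7*6
= 56*6
= 336

336


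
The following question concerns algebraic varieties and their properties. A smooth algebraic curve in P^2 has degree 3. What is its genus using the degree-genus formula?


Using the genus formula for smooth plane curves:
g = (d-1)(d-2)/2
g = (3-1)(3-2)/2
g = 2*1/2
g = 2/2 = 1

1


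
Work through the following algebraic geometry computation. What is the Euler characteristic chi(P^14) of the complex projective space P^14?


The complex projective space P^14 has one cell in each even real dimension 0, 2, ..., 28.
The cohomology groups are H^{2k}(P^14) = Z for k = 0,...,14, and 0 otherwise.
Euler characteristic = sum of Betti numbers = 1 per even-dimensional cohomology group.
chi(P^14) = 14 + 1 = 15

15


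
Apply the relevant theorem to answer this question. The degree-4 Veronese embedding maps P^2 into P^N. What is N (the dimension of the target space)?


The Veronese embedding v_d: P^n -> P^N maps each point to all
degree-d monomials in n+1 homogeneous coordinates.
N = C(n+d, d) - 1
N = C(2+4, 4) - 1
N = C(6, 4) - 1
C(6, 4) = 15
N = 15 - 1 = 14

14


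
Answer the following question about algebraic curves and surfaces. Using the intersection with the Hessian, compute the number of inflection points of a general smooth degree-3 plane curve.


For a general smooth plane curve C of degree d, the inflection points are
the intersection of C with its Hessian curve, which has degree 3(d-2).
By Bezout, the total intersection number is d * 3(d-2) = 3 * 3 = 9.
For a general curve every flex is ordinary, so each contributes
multiplicity 1 to C·Hess(C), and the number of distinct inflection
points is 3d(d-2).
Inflection points = 3*3*(3-2) = 3*3*1 = 9

9


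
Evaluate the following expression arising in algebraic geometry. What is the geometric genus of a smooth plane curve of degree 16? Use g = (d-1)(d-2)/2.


Using the genus formula for smooth plane curves:
g = (d-1)(d-2)/2
g = (16-1)(16-2)/2
g = 15*14/2
g = 210/2 = 105

105


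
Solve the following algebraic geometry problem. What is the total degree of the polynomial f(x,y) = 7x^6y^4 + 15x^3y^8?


Examine each term for its total degree (sum of exponents).
  Term '7x^6y^4' has total degree 6+4 = 10.
  Term '15x^3y^8' has total degree 3+8 = 11.
The maximum total degree among all terms is 11.

11


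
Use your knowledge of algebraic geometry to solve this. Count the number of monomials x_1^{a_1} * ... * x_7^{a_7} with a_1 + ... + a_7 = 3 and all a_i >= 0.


The number of degree-3 monomials in 7 variables is C(d+n-1, n-1).
= C(3+7-1, 7-1) = C(9, 6)
= 84

84


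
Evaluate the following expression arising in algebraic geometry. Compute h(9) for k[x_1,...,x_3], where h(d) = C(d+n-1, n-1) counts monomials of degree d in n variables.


The Hilbert function for the polynomial ring in 3 variables is:
h(d) = C(d+n-1, n-1)
h(9) = C(9+3-1, 3-1) = C(11, 2)
= 11! / (2! * 9!)
= 55

55


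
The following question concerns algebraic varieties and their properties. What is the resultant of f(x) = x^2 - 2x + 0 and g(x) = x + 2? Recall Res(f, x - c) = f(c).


For Res(f, x - c), we evaluate f at x = c.
f(-2) = (-2)^2 - 2*(-2) + 0
= 4 + 4 + 0
= 8 + 0 = 8
Res(f, g) = 8

8


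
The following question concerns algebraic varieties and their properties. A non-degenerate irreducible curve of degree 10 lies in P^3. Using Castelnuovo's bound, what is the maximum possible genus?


Castelnuovo's bound: write d - 1 = m(r-1) + epsilon with 0 <= epsilon < r-1.
d - 1 = 10 - 1 = 9
r - 1 = 3 - 1 = 2
9 = 4*2 + 1, so m = 4, epsilon = 1
pi(d, r) = m(m-1)(r-1)/2 + m*epsilon
= 4*3*2/2 + 4*1
= 24/2 + 4
= 12 + 4 = 16

16


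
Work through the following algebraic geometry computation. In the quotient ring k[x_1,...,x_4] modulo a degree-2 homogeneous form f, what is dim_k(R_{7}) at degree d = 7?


For R = k[x_1,...,x_n]/(f) with f homogeneous of degree e:
The Hilbert series is (1 - t^e)/(1 - t)^n.
So h(d) = C(d+n-1, n-1) - C(d-e+n-1, n-1) for d >= e.
With n=4, e=2, d=7:
C(7+4-1, 4-1) = C(10, 3) = 120
C(7-2+4-1, 4-1) = C(8, 3) = 56
h(7) = 120 - 56 = 64

64


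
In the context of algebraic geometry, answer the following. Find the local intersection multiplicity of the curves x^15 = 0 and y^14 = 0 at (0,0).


The intersection multiplicity of V(x^a) and V(y^b) at the origin is:
I(O; V(x^15), V(y^14)) = dim_k(k[x,y]/(x^15, y^14))
A basis for k[x,y]/(x^15, y^14) is the set of monomials x^i * y^j
where 0 <= i < 15 and 0 <= j < 14.
The number of such monomials is 15 * 14 = 210

210
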